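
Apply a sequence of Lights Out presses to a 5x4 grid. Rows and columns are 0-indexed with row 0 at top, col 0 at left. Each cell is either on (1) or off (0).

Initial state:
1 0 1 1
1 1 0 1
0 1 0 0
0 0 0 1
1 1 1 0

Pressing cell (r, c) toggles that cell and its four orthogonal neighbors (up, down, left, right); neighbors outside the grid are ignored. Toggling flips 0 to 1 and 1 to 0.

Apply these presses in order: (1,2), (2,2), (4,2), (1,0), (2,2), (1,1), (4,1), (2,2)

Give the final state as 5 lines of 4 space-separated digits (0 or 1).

After press 1 at (1,2):
1 0 0 1
1 0 1 0
0 1 1 0
0 0 0 1
1 1 1 0

After press 2 at (2,2):
1 0 0 1
1 0 0 0
0 0 0 1
0 0 1 1
1 1 1 0

After press 3 at (4,2):
1 0 0 1
1 0 0 0
0 0 0 1
0 0 0 1
1 0 0 1

After press 4 at (1,0):
0 0 0 1
0 1 0 0
1 0 0 1
0 0 0 1
1 0 0 1

After press 5 at (2,2):
0 0 0 1
0 1 1 0
1 1 1 0
0 0 1 1
1 0 0 1

After press 6 at (1,1):
0 1 0 1
1 0 0 0
1 0 1 0
0 0 1 1
1 0 0 1

After press 7 at (4,1):
0 1 0 1
1 0 0 0
1 0 1 0
0 1 1 1
0 1 1 1

After press 8 at (2,2):
0 1 0 1
1 0 1 0
1 1 0 1
0 1 0 1
0 1 1 1

Answer: 0 1 0 1
1 0 1 0
1 1 0 1
0 1 0 1
0 1 1 1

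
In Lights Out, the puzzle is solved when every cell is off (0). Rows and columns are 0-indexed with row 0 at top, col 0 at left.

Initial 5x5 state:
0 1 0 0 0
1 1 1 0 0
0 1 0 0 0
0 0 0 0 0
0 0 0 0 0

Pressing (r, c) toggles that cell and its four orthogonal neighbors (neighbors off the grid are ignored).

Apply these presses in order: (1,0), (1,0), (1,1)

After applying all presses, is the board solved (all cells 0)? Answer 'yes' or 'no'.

After press 1 at (1,0):
1 1 0 0 0
0 0 1 0 0
1 1 0 0 0
0 0 0 0 0
0 0 0 0 0

After press 2 at (1,0):
0 1 0 0 0
1 1 1 0 0
0 1 0 0 0
0 0 0 0 0
0 0 0 0 0

After press 3 at (1,1):
0 0 0 0 0
0 0 0 0 0
0 0 0 0 0
0 0 0 0 0
0 0 0 0 0

Lights still on: 0

Answer: yes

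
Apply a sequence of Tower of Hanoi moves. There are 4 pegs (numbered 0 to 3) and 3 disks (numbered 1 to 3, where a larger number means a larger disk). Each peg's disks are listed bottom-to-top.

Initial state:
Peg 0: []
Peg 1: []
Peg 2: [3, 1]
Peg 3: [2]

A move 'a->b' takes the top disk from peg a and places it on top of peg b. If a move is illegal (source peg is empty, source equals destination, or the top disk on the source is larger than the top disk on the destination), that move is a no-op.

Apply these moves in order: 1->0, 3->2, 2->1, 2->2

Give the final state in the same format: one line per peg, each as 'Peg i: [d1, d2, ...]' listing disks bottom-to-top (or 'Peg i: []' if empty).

After move 1 (1->0):
Peg 0: []
Peg 1: []
Peg 2: [3, 1]
Peg 3: [2]

After move 2 (3->2):
Peg 0: []
Peg 1: []
Peg 2: [3, 1]
Peg 3: [2]

After move 3 (2->1):
Peg 0: []
Peg 1: [1]
Peg 2: [3]
Peg 3: [2]

After move 4 (2->2):
Peg 0: []
Peg 1: [1]
Peg 2: [3]
Peg 3: [2]

Answer: Peg 0: []
Peg 1: [1]
Peg 2: [3]
Peg 3: [2]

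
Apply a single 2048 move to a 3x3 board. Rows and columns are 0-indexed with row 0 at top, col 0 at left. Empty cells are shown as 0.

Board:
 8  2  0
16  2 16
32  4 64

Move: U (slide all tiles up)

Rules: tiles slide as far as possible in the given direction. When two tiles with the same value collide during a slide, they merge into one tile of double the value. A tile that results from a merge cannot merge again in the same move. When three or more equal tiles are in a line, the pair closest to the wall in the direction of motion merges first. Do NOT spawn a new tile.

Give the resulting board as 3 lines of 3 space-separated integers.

Slide up:
col 0: [8, 16, 32] -> [8, 16, 32]
col 1: [2, 2, 4] -> [4, 4, 0]
col 2: [0, 16, 64] -> [16, 64, 0]

Answer:  8  4 16
16  4 64
32  0  0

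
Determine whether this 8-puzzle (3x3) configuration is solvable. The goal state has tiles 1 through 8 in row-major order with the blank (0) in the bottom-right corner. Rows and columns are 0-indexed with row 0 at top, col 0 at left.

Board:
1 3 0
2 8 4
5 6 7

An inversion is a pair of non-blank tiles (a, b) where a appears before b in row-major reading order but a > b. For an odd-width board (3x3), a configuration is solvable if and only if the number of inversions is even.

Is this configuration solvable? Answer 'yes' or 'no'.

Inversions (pairs i<j in row-major order where tile[i] > tile[j] > 0): 5
5 is odd, so the puzzle is not solvable.

Answer: no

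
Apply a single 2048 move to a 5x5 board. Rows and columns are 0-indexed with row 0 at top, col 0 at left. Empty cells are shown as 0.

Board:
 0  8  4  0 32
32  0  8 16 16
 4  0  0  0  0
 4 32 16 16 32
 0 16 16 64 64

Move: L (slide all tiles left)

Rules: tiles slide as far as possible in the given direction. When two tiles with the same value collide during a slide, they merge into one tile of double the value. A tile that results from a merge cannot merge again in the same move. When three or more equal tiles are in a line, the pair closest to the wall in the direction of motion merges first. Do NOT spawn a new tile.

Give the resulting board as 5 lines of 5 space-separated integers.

Slide left:
row 0: [0, 8, 4, 0, 32] -> [8, 4, 32, 0, 0]
row 1: [32, 0, 8, 16, 16] -> [32, 8, 32, 0, 0]
row 2: [4, 0, 0, 0, 0] -> [4, 0, 0, 0, 0]
row 3: [4, 32, 16, 16, 32] -> [4, 32, 32, 32, 0]
row 4: [0, 16, 16, 64, 64] -> [32, 128, 0, 0, 0]

Answer:   8   4  32   0   0
 32   8  32   0   0
  4   0   0   0   0
  4  32  32  32   0
 32 128   0   0   0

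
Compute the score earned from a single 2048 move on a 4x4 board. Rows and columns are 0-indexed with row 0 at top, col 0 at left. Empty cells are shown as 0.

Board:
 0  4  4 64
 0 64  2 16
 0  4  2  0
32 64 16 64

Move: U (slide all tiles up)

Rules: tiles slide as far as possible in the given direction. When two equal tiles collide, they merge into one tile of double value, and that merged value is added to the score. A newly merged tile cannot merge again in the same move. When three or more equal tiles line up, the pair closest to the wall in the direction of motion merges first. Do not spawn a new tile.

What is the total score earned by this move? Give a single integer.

Answer: 4

Derivation:
Slide up:
col 0: [0, 0, 0, 32] -> [32, 0, 0, 0]  score +0 (running 0)
col 1: [4, 64, 4, 64] -> [4, 64, 4, 64]  score +0 (running 0)
col 2: [4, 2, 2, 16] -> [4, 4, 16, 0]  score +4 (running 4)
col 3: [64, 16, 0, 64] -> [64, 16, 64, 0]  score +0 (running 4)
Board after move:
32  4  4 64
 0 64  4 16
 0  4 16 64
 0 64  0  0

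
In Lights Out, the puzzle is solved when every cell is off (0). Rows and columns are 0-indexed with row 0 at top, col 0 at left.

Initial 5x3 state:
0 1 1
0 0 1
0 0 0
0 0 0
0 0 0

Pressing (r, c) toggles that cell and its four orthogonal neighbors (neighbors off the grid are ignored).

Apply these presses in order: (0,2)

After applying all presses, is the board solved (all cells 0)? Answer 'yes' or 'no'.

Answer: yes

Derivation:
After press 1 at (0,2):
0 0 0
0 0 0
0 0 0
0 0 0
0 0 0

Lights still on: 0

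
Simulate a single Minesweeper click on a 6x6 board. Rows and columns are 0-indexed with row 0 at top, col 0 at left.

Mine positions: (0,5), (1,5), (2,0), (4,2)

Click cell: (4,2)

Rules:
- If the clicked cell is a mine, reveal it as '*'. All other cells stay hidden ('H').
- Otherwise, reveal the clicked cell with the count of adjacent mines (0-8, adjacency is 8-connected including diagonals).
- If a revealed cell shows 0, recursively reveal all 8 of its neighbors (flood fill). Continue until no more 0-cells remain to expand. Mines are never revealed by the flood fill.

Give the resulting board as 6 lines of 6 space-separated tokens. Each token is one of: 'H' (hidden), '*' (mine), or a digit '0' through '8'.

H H H H H H
H H H H H H
H H H H H H
H H H H H H
H H * H H H
H H H H H H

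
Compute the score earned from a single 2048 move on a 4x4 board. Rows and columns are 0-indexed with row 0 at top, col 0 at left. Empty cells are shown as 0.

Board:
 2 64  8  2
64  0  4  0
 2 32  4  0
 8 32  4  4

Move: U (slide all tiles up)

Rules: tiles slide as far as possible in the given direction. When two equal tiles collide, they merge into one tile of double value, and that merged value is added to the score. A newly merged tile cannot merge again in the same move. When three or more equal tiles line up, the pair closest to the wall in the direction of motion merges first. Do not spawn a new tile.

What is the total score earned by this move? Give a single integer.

Slide up:
col 0: [2, 64, 2, 8] -> [2, 64, 2, 8]  score +0 (running 0)
col 1: [64, 0, 32, 32] -> [64, 64, 0, 0]  score +64 (running 64)
col 2: [8, 4, 4, 4] -> [8, 8, 4, 0]  score +8 (running 72)
col 3: [2, 0, 0, 4] -> [2, 4, 0, 0]  score +0 (running 72)
Board after move:
 2 64  8  2
64 64  8  4
 2  0  4  0
 8  0  0  0

Answer: 72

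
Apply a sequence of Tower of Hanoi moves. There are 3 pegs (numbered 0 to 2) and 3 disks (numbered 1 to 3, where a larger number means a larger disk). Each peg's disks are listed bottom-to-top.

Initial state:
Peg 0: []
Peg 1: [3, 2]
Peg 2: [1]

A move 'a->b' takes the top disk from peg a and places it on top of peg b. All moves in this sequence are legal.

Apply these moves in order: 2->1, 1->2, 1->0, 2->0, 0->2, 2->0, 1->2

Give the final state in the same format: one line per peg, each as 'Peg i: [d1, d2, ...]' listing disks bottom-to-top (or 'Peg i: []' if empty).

After move 1 (2->1):
Peg 0: []
Peg 1: [3, 2, 1]
Peg 2: []

After move 2 (1->2):
Peg 0: []
Peg 1: [3, 2]
Peg 2: [1]

After move 3 (1->0):
Peg 0: [2]
Peg 1: [3]
Peg 2: [1]

After move 4 (2->0):
Peg 0: [2, 1]
Peg 1: [3]
Peg 2: []

After move 5 (0->2):
Peg 0: [2]
Peg 1: [3]
Peg 2: [1]

After move 6 (2->0):
Peg 0: [2, 1]
Peg 1: [3]
Peg 2: []

After move 7 (1->2):
Peg 0: [2, 1]
Peg 1: []
Peg 2: [3]

Answer: Peg 0: [2, 1]
Peg 1: []
Peg 2: [3]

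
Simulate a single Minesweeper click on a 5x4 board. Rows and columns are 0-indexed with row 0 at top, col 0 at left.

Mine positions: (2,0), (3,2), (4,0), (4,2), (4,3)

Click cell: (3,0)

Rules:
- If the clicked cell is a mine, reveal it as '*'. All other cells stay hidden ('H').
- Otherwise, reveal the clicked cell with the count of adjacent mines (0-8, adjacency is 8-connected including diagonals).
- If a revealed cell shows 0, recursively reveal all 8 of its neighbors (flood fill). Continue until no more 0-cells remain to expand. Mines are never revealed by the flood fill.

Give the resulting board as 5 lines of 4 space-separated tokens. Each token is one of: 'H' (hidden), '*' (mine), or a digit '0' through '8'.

H H H H
H H H H
H H H H
2 H H H
H H H H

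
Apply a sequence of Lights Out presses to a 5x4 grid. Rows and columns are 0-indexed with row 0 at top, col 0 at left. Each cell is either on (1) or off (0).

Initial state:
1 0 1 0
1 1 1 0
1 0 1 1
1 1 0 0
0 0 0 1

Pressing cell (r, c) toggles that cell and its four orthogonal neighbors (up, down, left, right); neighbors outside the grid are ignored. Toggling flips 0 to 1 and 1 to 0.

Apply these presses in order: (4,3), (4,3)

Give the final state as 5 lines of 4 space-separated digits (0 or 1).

Answer: 1 0 1 0
1 1 1 0
1 0 1 1
1 1 0 0
0 0 0 1

Derivation:
After press 1 at (4,3):
1 0 1 0
1 1 1 0
1 0 1 1
1 1 0 1
0 0 1 0

After press 2 at (4,3):
1 0 1 0
1 1 1 0
1 0 1 1
1 1 0 0
0 0 0 1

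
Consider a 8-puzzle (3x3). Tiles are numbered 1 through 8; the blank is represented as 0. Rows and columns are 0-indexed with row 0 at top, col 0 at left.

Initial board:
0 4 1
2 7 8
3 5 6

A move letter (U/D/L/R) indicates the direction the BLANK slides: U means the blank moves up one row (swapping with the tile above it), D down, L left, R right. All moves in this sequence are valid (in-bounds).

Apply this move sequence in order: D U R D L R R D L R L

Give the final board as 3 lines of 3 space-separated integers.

Answer: 4 7 1
2 8 6
3 0 5

Derivation:
After move 1 (D):
2 4 1
0 7 8
3 5 6

After move 2 (U):
0 4 1
2 7 8
3 5 6

After move 3 (R):
4 0 1
2 7 8
3 5 6

After move 4 (D):
4 7 1
2 0 8
3 5 6

After move 5 (L):
4 7 1
0 2 8
3 5 6

After move 6 (R):
4 7 1
2 0 8
3 5 6

After move 7 (R):
4 7 1
2 8 0
3 5 6

After move 8 (D):
4 7 1
2 8 6
3 5 0

After move 9 (L):
4 7 1
2 8 6
3 0 5

After move 10 (R):
4 7 1
2 8 6
3 5 0

After move 11 (L):
4 7 1
2 8 6
3 0 5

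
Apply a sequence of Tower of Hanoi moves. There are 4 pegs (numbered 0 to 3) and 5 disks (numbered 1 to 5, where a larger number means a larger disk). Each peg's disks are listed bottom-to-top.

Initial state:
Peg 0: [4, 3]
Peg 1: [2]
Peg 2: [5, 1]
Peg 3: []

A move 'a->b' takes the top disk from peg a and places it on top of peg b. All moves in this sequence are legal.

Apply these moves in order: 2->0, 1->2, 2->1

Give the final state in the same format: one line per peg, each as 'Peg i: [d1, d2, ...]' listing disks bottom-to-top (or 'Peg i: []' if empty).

After move 1 (2->0):
Peg 0: [4, 3, 1]
Peg 1: [2]
Peg 2: [5]
Peg 3: []

After move 2 (1->2):
Peg 0: [4, 3, 1]
Peg 1: []
Peg 2: [5, 2]
Peg 3: []

After move 3 (2->1):
Peg 0: [4, 3, 1]
Peg 1: [2]
Peg 2: [5]
Peg 3: []

Answer: Peg 0: [4, 3, 1]
Peg 1: [2]
Peg 2: [5]
Peg 3: []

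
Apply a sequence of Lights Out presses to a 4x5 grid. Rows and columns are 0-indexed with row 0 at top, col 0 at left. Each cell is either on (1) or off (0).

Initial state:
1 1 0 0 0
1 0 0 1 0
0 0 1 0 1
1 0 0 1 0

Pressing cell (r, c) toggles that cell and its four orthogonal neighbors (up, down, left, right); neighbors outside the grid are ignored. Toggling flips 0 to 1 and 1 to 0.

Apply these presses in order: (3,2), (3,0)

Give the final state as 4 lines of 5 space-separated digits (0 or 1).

After press 1 at (3,2):
1 1 0 0 0
1 0 0 1 0
0 0 0 0 1
1 1 1 0 0

After press 2 at (3,0):
1 1 0 0 0
1 0 0 1 0
1 0 0 0 1
0 0 1 0 0

Answer: 1 1 0 0 0
1 0 0 1 0
1 0 0 0 1
0 0 1 0 0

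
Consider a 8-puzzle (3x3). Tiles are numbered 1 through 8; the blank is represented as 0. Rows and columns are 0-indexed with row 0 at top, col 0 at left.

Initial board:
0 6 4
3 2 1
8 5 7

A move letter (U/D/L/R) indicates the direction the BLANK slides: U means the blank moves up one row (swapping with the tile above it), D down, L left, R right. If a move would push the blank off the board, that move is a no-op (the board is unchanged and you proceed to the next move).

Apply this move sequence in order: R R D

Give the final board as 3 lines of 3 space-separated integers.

After move 1 (R):
6 0 4
3 2 1
8 5 7

After move 2 (R):
6 4 0
3 2 1
8 5 7

After move 3 (D):
6 4 1
3 2 0
8 5 7

Answer: 6 4 1
3 2 0
8 5 7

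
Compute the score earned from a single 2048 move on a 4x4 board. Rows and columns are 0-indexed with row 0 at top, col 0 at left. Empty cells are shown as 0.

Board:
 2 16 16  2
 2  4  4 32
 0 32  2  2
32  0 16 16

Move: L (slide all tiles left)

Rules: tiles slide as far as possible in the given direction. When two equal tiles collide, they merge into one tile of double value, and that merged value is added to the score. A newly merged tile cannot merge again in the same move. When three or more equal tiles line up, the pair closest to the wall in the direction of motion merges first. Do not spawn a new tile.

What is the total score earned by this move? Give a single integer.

Slide left:
row 0: [2, 16, 16, 2] -> [2, 32, 2, 0]  score +32 (running 32)
row 1: [2, 4, 4, 32] -> [2, 8, 32, 0]  score +8 (running 40)
row 2: [0, 32, 2, 2] -> [32, 4, 0, 0]  score +4 (running 44)
row 3: [32, 0, 16, 16] -> [32, 32, 0, 0]  score +32 (running 76)
Board after move:
 2 32  2  0
 2  8 32  0
32  4  0  0
32 32  0  0

Answer: 76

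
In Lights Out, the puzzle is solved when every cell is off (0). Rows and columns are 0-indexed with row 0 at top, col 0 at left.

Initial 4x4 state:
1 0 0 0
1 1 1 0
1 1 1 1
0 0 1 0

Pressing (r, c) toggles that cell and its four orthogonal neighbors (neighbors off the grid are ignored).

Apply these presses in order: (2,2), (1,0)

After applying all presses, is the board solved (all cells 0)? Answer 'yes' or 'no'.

After press 1 at (2,2):
1 0 0 0
1 1 0 0
1 0 0 0
0 0 0 0

After press 2 at (1,0):
0 0 0 0
0 0 0 0
0 0 0 0
0 0 0 0

Lights still on: 0

Answer: yes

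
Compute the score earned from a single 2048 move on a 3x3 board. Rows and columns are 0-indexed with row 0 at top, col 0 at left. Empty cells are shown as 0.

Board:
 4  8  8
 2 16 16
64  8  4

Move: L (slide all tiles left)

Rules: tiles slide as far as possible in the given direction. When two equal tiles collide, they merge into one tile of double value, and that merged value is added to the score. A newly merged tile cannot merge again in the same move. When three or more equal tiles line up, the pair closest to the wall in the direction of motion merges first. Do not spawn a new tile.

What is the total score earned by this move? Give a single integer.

Slide left:
row 0: [4, 8, 8] -> [4, 16, 0]  score +16 (running 16)
row 1: [2, 16, 16] -> [2, 32, 0]  score +32 (running 48)
row 2: [64, 8, 4] -> [64, 8, 4]  score +0 (running 48)
Board after move:
 4 16  0
 2 32  0
64  8  4

Answer: 48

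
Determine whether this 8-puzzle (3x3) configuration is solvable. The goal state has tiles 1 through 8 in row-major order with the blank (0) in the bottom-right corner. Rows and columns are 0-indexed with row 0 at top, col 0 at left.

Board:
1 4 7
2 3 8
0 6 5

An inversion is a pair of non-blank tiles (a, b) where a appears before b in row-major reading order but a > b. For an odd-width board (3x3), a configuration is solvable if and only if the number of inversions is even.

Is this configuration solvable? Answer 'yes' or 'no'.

Inversions (pairs i<j in row-major order where tile[i] > tile[j] > 0): 9
9 is odd, so the puzzle is not solvable.

Answer: no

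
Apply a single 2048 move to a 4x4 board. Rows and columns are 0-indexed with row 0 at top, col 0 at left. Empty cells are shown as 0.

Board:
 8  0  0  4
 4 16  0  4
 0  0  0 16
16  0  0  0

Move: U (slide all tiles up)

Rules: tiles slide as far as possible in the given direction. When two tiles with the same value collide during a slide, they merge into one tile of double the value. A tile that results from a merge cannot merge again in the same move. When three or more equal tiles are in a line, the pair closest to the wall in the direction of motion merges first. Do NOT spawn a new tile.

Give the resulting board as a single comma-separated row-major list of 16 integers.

Slide up:
col 0: [8, 4, 0, 16] -> [8, 4, 16, 0]
col 1: [0, 16, 0, 0] -> [16, 0, 0, 0]
col 2: [0, 0, 0, 0] -> [0, 0, 0, 0]
col 3: [4, 4, 16, 0] -> [8, 16, 0, 0]

Answer: 8, 16, 0, 8, 4, 0, 0, 16, 16, 0, 0, 0, 0, 0, 0, 0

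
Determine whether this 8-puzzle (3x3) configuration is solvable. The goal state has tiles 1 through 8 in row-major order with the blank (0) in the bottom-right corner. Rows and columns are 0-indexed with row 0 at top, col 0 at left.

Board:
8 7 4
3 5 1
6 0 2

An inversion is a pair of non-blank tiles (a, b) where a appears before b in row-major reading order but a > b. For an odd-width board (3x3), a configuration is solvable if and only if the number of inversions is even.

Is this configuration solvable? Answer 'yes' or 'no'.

Inversions (pairs i<j in row-major order where tile[i] > tile[j] > 0): 21
21 is odd, so the puzzle is not solvable.

Answer: no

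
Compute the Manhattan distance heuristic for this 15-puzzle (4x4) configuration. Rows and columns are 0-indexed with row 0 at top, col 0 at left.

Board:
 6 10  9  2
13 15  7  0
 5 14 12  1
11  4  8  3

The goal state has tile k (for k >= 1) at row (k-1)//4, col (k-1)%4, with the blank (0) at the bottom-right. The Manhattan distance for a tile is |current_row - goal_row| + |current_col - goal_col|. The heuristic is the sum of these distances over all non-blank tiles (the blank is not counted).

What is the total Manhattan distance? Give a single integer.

Tile 6: at (0,0), goal (1,1), distance |0-1|+|0-1| = 2
Tile 10: at (0,1), goal (2,1), distance |0-2|+|1-1| = 2
Tile 9: at (0,2), goal (2,0), distance |0-2|+|2-0| = 4
Tile 2: at (0,3), goal (0,1), distance |0-0|+|3-1| = 2
Tile 13: at (1,0), goal (3,0), distance |1-3|+|0-0| = 2
Tile 15: at (1,1), goal (3,2), distance |1-3|+|1-2| = 3
Tile 7: at (1,2), goal (1,2), distance |1-1|+|2-2| = 0
Tile 5: at (2,0), goal (1,0), distance |2-1|+|0-0| = 1
Tile 14: at (2,1), goal (3,1), distance |2-3|+|1-1| = 1
Tile 12: at (2,2), goal (2,3), distance |2-2|+|2-3| = 1
Tile 1: at (2,3), goal (0,0), distance |2-0|+|3-0| = 5
Tile 11: at (3,0), goal (2,2), distance |3-2|+|0-2| = 3
Tile 4: at (3,1), goal (0,3), distance |3-0|+|1-3| = 5
Tile 8: at (3,2), goal (1,3), distance |3-1|+|2-3| = 3
Tile 3: at (3,3), goal (0,2), distance |3-0|+|3-2| = 4
Sum: 2 + 2 + 4 + 2 + 2 + 3 + 0 + 1 + 1 + 1 + 5 + 3 + 5 + 3 + 4 = 38

Answer: 38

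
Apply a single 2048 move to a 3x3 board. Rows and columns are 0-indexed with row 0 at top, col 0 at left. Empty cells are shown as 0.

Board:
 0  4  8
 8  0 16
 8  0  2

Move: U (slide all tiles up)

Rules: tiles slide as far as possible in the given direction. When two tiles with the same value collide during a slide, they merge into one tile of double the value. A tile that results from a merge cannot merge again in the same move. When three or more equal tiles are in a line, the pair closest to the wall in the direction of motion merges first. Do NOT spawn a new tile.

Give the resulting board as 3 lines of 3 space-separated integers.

Slide up:
col 0: [0, 8, 8] -> [16, 0, 0]
col 1: [4, 0, 0] -> [4, 0, 0]
col 2: [8, 16, 2] -> [8, 16, 2]

Answer: 16  4  8
 0  0 16
 0  0  2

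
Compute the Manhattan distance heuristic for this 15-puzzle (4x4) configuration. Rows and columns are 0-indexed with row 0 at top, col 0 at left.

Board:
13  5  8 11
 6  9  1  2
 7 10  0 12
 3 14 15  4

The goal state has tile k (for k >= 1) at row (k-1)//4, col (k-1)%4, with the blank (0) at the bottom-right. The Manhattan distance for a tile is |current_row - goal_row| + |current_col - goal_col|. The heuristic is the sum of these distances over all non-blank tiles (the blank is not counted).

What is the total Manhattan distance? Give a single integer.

Answer: 30

Derivation:
Tile 13: (0,0)->(3,0) = 3
Tile 5: (0,1)->(1,0) = 2
Tile 8: (0,2)->(1,3) = 2
Tile 11: (0,3)->(2,2) = 3
Tile 6: (1,0)->(1,1) = 1
Tile 9: (1,1)->(2,0) = 2
Tile 1: (1,2)->(0,0) = 3
Tile 2: (1,3)->(0,1) = 3
Tile 7: (2,0)->(1,2) = 3
Tile 10: (2,1)->(2,1) = 0
Tile 12: (2,3)->(2,3) = 0
Tile 3: (3,0)->(0,2) = 5
Tile 14: (3,1)->(3,1) = 0
Tile 15: (3,2)->(3,2) = 0
Tile 4: (3,3)->(0,3) = 3
Sum: 3 + 2 + 2 + 3 + 1 + 2 + 3 + 3 + 3 + 0 + 0 + 5 + 0 + 0 + 3 = 30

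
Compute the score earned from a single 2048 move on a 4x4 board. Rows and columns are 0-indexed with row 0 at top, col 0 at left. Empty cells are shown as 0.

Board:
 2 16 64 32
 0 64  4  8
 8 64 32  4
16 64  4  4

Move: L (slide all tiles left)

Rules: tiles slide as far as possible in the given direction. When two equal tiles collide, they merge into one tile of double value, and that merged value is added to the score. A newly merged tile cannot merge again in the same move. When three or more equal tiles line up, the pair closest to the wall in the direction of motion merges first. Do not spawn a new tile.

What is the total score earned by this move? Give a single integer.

Answer: 8

Derivation:
Slide left:
row 0: [2, 16, 64, 32] -> [2, 16, 64, 32]  score +0 (running 0)
row 1: [0, 64, 4, 8] -> [64, 4, 8, 0]  score +0 (running 0)
row 2: [8, 64, 32, 4] -> [8, 64, 32, 4]  score +0 (running 0)
row 3: [16, 64, 4, 4] -> [16, 64, 8, 0]  score +8 (running 8)
Board after move:
 2 16 64 32
64  4  8  0
 8 64 32  4
16 64  8  0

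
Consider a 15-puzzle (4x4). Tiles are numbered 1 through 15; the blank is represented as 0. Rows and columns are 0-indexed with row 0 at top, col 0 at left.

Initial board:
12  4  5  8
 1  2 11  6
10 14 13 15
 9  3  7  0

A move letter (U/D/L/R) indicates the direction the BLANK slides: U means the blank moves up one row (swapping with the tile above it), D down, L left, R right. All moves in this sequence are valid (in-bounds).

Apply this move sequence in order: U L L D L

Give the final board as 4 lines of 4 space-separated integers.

Answer: 12  4  5  8
 1  2 11  6
10  3 14 13
 0  9  7 15

Derivation:
After move 1 (U):
12  4  5  8
 1  2 11  6
10 14 13  0
 9  3  7 15

After move 2 (L):
12  4  5  8
 1  2 11  6
10 14  0 13
 9  3  7 15

After move 3 (L):
12  4  5  8
 1  2 11  6
10  0 14 13
 9  3  7 15

After move 4 (D):
12  4  5  8
 1  2 11  6
10  3 14 13
 9  0  7 15

After move 5 (L):
12  4  5  8
 1  2 11  6
10  3 14 13
 0  9  7 15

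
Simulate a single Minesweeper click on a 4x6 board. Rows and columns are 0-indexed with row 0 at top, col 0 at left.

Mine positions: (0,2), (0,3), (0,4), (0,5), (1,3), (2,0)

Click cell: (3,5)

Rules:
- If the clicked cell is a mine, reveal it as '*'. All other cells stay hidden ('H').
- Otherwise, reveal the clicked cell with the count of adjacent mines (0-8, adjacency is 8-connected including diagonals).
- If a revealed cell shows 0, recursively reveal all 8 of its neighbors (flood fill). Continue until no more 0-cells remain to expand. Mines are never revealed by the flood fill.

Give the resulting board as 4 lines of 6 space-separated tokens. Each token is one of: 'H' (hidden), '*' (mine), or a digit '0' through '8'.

H H H H H H
H H H H 4 2
H 1 1 1 1 0
H 1 0 0 0 0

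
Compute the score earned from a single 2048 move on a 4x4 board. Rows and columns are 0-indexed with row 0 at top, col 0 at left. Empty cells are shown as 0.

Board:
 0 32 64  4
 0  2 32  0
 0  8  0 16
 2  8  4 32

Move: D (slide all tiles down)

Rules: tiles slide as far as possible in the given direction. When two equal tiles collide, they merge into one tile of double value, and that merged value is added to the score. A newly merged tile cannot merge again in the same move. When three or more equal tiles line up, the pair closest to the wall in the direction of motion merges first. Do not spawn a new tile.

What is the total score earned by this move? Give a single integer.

Slide down:
col 0: [0, 0, 0, 2] -> [0, 0, 0, 2]  score +0 (running 0)
col 1: [32, 2, 8, 8] -> [0, 32, 2, 16]  score +16 (running 16)
col 2: [64, 32, 0, 4] -> [0, 64, 32, 4]  score +0 (running 16)
col 3: [4, 0, 16, 32] -> [0, 4, 16, 32]  score +0 (running 16)
Board after move:
 0  0  0  0
 0 32 64  4
 0  2 32 16
 2 16  4 32

Answer: 16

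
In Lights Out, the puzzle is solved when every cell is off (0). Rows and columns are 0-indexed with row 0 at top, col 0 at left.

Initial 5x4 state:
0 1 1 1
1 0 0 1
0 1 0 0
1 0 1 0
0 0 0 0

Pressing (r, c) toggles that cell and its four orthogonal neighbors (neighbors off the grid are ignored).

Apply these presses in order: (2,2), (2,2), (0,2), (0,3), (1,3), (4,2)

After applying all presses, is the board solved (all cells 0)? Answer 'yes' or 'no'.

Answer: no

Derivation:
After press 1 at (2,2):
0 1 1 1
1 0 1 1
0 0 1 1
1 0 0 0
0 0 0 0

After press 2 at (2,2):
0 1 1 1
1 0 0 1
0 1 0 0
1 0 1 0
0 0 0 0

After press 3 at (0,2):
0 0 0 0
1 0 1 1
0 1 0 0
1 0 1 0
0 0 0 0

After press 4 at (0,3):
0 0 1 1
1 0 1 0
0 1 0 0
1 0 1 0
0 0 0 0

After press 5 at (1,3):
0 0 1 0
1 0 0 1
0 1 0 1
1 0 1 0
0 0 0 0

After press 6 at (4,2):
0 0 1 0
1 0 0 1
0 1 0 1
1 0 0 0
0 1 1 1

Lights still on: 9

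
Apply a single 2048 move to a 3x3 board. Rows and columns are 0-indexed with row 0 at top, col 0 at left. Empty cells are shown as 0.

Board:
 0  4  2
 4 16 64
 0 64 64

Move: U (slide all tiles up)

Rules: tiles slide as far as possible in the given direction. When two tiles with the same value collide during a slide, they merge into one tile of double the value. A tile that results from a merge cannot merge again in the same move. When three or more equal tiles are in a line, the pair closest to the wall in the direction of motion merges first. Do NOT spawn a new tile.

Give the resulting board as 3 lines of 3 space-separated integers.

Slide up:
col 0: [0, 4, 0] -> [4, 0, 0]
col 1: [4, 16, 64] -> [4, 16, 64]
col 2: [2, 64, 64] -> [2, 128, 0]

Answer:   4   4   2
  0  16 128
  0  64   0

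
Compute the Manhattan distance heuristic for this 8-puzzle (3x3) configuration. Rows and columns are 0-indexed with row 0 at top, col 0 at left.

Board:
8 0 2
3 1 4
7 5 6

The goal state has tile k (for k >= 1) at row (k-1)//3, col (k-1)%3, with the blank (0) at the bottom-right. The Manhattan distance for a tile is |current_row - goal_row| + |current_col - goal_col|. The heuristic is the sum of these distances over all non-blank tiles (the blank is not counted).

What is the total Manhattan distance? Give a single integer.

Tile 8: (0,0)->(2,1) = 3
Tile 2: (0,2)->(0,1) = 1
Tile 3: (1,0)->(0,2) = 3
Tile 1: (1,1)->(0,0) = 2
Tile 4: (1,2)->(1,0) = 2
Tile 7: (2,0)->(2,0) = 0
Tile 5: (2,1)->(1,1) = 1
Tile 6: (2,2)->(1,2) = 1
Sum: 3 + 1 + 3 + 2 + 2 + 0 + 1 + 1 = 13

Answer: 13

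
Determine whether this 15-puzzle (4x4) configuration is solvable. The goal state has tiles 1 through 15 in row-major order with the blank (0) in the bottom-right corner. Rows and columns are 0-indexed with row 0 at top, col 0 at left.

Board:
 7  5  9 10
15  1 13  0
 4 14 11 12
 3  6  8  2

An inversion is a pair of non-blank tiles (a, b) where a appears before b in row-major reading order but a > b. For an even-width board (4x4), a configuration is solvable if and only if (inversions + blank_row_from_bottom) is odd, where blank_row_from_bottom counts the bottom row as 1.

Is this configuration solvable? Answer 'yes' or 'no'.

Inversions: 58
Blank is in row 1 (0-indexed from top), which is row 3 counting from the bottom (bottom = 1).
58 + 3 = 61, which is odd, so the puzzle is solvable.

Answer: yes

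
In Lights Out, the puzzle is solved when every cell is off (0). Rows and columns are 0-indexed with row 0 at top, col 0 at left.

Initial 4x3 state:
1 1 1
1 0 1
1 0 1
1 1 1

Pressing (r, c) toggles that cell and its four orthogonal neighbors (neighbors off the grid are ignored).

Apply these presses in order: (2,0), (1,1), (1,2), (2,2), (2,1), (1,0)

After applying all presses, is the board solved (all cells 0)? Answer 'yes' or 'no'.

Answer: yes

Derivation:
After press 1 at (2,0):
1 1 1
0 0 1
0 1 1
0 1 1

After press 2 at (1,1):
1 0 1
1 1 0
0 0 1
0 1 1

After press 3 at (1,2):
1 0 0
1 0 1
0 0 0
0 1 1

After press 4 at (2,2):
1 0 0
1 0 0
0 1 1
0 1 0

After press 5 at (2,1):
1 0 0
1 1 0
1 0 0
0 0 0

After press 6 at (1,0):
0 0 0
0 0 0
0 0 0
0 0 0

Lights still on: 0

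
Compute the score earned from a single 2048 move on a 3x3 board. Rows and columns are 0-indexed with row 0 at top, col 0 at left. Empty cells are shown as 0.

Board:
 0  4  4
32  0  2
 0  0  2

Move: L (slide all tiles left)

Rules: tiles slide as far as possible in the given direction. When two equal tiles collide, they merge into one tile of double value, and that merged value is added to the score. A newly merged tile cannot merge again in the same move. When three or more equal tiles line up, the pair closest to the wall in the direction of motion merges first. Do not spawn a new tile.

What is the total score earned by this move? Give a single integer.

Answer: 8

Derivation:
Slide left:
row 0: [0, 4, 4] -> [8, 0, 0]  score +8 (running 8)
row 1: [32, 0, 2] -> [32, 2, 0]  score +0 (running 8)
row 2: [0, 0, 2] -> [2, 0, 0]  score +0 (running 8)
Board after move:
 8  0  0
32  2  0
 2  0  0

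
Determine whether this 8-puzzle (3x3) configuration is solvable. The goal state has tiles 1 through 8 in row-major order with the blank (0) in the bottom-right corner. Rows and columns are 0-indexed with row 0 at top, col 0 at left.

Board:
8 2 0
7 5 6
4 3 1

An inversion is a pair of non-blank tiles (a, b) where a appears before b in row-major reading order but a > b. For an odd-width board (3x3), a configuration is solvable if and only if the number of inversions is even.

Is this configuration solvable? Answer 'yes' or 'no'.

Answer: yes

Derivation:
Inversions (pairs i<j in row-major order where tile[i] > tile[j] > 0): 22
22 is even, so the puzzle is solvable.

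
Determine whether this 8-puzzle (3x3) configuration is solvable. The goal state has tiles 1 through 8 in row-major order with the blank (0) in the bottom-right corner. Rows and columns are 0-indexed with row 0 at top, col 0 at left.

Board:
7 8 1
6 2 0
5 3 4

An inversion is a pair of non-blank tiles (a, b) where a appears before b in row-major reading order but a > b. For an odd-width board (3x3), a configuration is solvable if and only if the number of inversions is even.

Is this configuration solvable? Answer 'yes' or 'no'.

Answer: yes

Derivation:
Inversions (pairs i<j in row-major order where tile[i] > tile[j] > 0): 18
18 is even, so the puzzle is solvable.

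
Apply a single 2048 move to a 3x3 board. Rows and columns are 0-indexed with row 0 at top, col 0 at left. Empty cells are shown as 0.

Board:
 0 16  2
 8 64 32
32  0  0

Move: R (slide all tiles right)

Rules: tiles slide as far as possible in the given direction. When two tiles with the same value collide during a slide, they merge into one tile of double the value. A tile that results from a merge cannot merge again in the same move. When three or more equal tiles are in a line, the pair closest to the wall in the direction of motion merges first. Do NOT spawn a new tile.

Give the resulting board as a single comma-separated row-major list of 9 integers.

Answer: 0, 16, 2, 8, 64, 32, 0, 0, 32

Derivation:
Slide right:
row 0: [0, 16, 2] -> [0, 16, 2]
row 1: [8, 64, 32] -> [8, 64, 32]
row 2: [32, 0, 0] -> [0, 0, 32]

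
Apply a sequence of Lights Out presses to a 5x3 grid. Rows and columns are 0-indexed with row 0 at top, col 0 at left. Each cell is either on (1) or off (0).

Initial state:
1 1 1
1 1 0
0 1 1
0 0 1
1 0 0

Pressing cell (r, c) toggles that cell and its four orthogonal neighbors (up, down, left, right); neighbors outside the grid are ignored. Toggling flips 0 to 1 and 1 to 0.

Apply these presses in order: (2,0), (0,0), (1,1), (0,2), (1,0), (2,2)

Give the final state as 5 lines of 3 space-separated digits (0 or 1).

Answer: 1 0 0
1 1 1
0 0 0
1 0 0
1 0 0

Derivation:
After press 1 at (2,0):
1 1 1
0 1 0
1 0 1
1 0 1
1 0 0

After press 2 at (0,0):
0 0 1
1 1 0
1 0 1
1 0 1
1 0 0

After press 3 at (1,1):
0 1 1
0 0 1
1 1 1
1 0 1
1 0 0

After press 4 at (0,2):
0 0 0
0 0 0
1 1 1
1 0 1
1 0 0

After press 5 at (1,0):
1 0 0
1 1 0
0 1 1
1 0 1
1 0 0

After press 6 at (2,2):
1 0 0
1 1 1
0 0 0
1 0 0
1 0 0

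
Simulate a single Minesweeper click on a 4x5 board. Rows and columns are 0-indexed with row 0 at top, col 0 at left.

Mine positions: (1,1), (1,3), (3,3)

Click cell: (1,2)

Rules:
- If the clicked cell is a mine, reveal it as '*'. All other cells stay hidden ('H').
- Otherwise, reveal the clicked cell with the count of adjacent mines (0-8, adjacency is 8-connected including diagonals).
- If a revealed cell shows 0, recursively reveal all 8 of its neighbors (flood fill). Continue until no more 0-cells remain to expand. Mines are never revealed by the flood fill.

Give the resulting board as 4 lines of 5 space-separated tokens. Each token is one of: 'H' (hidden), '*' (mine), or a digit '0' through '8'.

H H H H H
H H 2 H H
H H H H H
H H H H H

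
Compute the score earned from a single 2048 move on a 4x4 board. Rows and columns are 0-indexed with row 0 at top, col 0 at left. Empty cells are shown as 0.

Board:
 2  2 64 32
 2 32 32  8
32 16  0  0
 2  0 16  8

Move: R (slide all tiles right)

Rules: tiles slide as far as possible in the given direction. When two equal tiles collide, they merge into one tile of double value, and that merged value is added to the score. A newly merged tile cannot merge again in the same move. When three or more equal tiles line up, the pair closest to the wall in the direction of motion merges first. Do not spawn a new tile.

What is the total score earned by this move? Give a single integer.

Answer: 68

Derivation:
Slide right:
row 0: [2, 2, 64, 32] -> [0, 4, 64, 32]  score +4 (running 4)
row 1: [2, 32, 32, 8] -> [0, 2, 64, 8]  score +64 (running 68)
row 2: [32, 16, 0, 0] -> [0, 0, 32, 16]  score +0 (running 68)
row 3: [2, 0, 16, 8] -> [0, 2, 16, 8]  score +0 (running 68)
Board after move:
 0  4 64 32
 0  2 64  8
 0  0 32 16
 0  2 16  8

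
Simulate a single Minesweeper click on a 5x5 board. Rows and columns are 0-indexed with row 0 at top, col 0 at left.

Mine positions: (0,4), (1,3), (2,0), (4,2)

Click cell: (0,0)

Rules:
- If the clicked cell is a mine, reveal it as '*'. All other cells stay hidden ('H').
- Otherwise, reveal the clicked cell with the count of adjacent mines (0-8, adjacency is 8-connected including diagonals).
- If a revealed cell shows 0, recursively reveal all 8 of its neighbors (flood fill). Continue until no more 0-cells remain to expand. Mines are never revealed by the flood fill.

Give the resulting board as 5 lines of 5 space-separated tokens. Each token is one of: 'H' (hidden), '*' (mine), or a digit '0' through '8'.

0 0 1 H H
1 1 1 H H
H H H H H
H H H H H
H H H H H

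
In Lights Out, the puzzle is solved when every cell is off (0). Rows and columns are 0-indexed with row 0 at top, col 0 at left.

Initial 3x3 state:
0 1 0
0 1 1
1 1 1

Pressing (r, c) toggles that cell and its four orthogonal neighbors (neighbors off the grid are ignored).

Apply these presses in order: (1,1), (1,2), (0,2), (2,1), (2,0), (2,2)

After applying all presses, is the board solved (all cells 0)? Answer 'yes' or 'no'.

Answer: no

Derivation:
After press 1 at (1,1):
0 0 0
1 0 0
1 0 1

After press 2 at (1,2):
0 0 1
1 1 1
1 0 0

After press 3 at (0,2):
0 1 0
1 1 0
1 0 0

After press 4 at (2,1):
0 1 0
1 0 0
0 1 1

After press 5 at (2,0):
0 1 0
0 0 0
1 0 1

After press 6 at (2,2):
0 1 0
0 0 1
1 1 0

Lights still on: 4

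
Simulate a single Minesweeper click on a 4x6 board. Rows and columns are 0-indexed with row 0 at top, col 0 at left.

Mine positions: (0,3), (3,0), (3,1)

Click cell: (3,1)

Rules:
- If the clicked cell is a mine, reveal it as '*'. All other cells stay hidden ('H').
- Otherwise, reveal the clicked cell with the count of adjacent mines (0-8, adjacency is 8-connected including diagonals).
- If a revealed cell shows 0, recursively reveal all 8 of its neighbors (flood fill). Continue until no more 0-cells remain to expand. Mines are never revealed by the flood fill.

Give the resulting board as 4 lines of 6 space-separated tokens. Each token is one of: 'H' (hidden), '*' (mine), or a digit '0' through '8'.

H H H H H H
H H H H H H
H H H H H H
H * H H H H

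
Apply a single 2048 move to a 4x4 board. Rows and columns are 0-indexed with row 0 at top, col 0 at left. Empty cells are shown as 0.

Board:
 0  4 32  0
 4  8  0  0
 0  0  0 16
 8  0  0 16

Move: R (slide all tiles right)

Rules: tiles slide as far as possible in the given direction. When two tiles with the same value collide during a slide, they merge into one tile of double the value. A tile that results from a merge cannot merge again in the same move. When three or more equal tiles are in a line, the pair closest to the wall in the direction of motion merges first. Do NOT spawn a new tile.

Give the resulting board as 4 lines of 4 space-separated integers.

Slide right:
row 0: [0, 4, 32, 0] -> [0, 0, 4, 32]
row 1: [4, 8, 0, 0] -> [0, 0, 4, 8]
row 2: [0, 0, 0, 16] -> [0, 0, 0, 16]
row 3: [8, 0, 0, 16] -> [0, 0, 8, 16]

Answer:  0  0  4 32
 0  0  4  8
 0  0  0 16
 0  0  8 16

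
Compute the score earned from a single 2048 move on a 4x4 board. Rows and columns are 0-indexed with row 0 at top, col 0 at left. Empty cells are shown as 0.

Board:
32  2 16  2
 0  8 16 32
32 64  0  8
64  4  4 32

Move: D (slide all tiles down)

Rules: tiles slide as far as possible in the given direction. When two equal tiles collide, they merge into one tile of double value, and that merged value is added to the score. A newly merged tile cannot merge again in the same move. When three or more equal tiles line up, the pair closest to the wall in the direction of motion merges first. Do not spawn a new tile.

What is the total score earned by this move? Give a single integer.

Answer: 96

Derivation:
Slide down:
col 0: [32, 0, 32, 64] -> [0, 0, 64, 64]  score +64 (running 64)
col 1: [2, 8, 64, 4] -> [2, 8, 64, 4]  score +0 (running 64)
col 2: [16, 16, 0, 4] -> [0, 0, 32, 4]  score +32 (running 96)
col 3: [2, 32, 8, 32] -> [2, 32, 8, 32]  score +0 (running 96)
Board after move:
 0  2  0  2
 0  8  0 32
64 64 32  8
64  4  4 32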